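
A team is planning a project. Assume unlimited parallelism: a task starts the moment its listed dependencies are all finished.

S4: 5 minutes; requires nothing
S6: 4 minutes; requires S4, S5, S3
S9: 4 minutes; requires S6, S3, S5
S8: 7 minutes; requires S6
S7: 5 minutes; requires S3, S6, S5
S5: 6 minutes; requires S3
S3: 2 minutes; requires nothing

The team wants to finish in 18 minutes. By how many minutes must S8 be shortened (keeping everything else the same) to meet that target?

Current finish: 19 minutes; target: 18.
S8 is on every critical path, so each minute cut from S8 cuts the finish by one (this holds down to a finish of 17).
Need 19 − 18 = 1 minute off S8 → S8 becomes 6 minutes, finish becomes 18.

1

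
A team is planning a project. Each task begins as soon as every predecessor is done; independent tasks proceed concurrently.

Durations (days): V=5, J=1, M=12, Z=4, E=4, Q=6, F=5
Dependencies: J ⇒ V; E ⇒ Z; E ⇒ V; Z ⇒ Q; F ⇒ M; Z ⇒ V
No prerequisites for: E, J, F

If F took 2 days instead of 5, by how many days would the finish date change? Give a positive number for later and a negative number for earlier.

Actual critical path: F→M = 5+12 = 17 ⇒ 17 days.
Since F is critical, the -3 change carries straight to that chain (now 14 days).
Now E→Z→Q = 4+4+6 = 14 is longest, so the finish becomes 14 days.
Change in finish: 14 − 17 = -3 days.

-3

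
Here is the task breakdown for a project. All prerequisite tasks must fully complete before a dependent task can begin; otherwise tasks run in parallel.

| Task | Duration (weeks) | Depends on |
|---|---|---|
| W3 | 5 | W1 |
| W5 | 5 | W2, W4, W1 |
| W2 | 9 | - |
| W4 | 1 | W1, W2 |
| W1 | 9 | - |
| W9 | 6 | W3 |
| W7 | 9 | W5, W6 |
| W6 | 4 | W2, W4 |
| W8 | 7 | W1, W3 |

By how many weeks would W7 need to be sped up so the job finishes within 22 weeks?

2

Current finish: 24 weeks; target: 22.
W7 is on every critical path, so each week cut from W7 cuts the finish by one (this holds down to a finish of 21).
Need 24 − 22 = 2 weeks off W7 → W7 becomes 7 weeks, finish becomes 22.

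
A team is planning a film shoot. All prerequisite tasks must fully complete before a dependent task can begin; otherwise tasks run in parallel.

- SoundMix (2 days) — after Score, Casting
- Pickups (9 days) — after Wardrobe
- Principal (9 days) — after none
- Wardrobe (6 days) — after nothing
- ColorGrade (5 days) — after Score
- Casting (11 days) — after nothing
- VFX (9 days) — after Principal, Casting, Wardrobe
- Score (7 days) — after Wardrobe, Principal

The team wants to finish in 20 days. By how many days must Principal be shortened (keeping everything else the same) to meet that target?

1

Current finish: 21 days; target: 20.
Principal is on every critical path, so each day cut from Principal cuts the finish by one (this holds down to a finish of 20).
Need 21 − 20 = 1 day off Principal → Principal becomes 8 days, finish becomes 20.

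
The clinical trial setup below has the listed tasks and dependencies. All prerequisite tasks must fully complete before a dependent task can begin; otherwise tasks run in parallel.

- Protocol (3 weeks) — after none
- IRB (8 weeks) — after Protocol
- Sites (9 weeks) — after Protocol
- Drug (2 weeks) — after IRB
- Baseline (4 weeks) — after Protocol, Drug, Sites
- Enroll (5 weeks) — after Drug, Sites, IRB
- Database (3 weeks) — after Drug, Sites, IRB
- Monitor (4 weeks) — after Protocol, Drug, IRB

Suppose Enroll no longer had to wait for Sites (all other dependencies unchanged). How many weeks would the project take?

Original critical path: Protocol→IRB→Drug→Enroll = 3+8+2+5 = 18 ⇒ 18 weeks.
Dropping Sites→Enroll doesn't change Enroll's earliest start (13); another predecessor still binds.
New critical path: Protocol→IRB→Drug→Enroll = 3+8+2+5 = 18 ⇒ 18 weeks.

18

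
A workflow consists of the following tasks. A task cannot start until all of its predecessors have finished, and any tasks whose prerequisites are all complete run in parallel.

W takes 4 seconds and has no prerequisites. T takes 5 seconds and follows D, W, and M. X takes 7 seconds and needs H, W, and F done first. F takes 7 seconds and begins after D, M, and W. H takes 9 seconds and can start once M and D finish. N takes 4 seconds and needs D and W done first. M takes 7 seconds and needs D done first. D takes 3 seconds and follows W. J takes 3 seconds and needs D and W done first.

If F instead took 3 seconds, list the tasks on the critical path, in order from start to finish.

W, D, M, H, X

Critical path before the change: W→D→M→H→X = 4+3+7+9+7 = 30 giving 30 seconds.
F has 2 seconds of float (longest path through it is 28).
The critical path is still W→D→M→H→X; finish is now 30 seconds.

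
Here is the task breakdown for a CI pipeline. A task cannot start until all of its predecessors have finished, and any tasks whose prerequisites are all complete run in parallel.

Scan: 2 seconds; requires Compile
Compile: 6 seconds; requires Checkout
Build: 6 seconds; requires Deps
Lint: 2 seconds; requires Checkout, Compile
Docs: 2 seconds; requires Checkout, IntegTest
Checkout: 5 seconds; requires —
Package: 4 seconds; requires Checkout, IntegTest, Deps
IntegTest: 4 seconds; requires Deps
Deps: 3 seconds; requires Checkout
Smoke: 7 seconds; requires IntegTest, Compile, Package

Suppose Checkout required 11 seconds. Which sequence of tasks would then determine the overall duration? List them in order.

The binding path is Checkout→Deps→IntegTest→Package→Smoke = 5+3+4+4+7 = 23; finish at 23 seconds.
Checkout is on the critical path; changing it to 11 makes that path 29 seconds.
The critical path is still Checkout→Deps→IntegTest→Package→Smoke; finish is now 29 seconds.

Checkout, Deps, IntegTest, Package, Smoke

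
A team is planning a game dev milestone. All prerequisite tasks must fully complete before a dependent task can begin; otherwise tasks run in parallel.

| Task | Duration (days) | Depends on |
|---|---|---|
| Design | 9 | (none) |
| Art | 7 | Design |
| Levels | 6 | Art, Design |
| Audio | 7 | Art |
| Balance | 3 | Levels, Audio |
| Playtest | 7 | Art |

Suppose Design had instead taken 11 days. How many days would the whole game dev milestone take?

28

As given, the longest chain is Design→Art→Audio→Balance = 9+7+7+3 = 26, so the finish is 26 days.
Since Design is critical, the +2 change carries straight to that chain (now 28 days).
That remains the longest chain; total 28 days.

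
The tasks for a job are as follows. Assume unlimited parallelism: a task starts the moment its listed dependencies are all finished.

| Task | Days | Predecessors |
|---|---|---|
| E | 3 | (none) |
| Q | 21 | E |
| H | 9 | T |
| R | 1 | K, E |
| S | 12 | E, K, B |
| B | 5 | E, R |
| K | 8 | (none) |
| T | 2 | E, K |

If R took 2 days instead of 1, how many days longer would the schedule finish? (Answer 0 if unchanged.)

Baseline: K→R→B→S = 8+1+5+12 = 26 → 26 days.
Since R is critical, the +1 change carries straight to that chain (now 27 days).
That remains the longest chain; total 27 days.
Change in finish: 27 − 26 = +1 days.

1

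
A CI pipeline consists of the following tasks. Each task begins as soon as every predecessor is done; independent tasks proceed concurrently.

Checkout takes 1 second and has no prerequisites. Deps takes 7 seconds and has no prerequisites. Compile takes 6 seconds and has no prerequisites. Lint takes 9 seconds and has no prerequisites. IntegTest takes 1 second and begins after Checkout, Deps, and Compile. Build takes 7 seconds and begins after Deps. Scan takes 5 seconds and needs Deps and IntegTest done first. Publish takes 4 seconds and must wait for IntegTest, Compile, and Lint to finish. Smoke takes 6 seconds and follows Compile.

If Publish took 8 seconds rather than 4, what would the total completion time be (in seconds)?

17

Actual critical path: Deps→Build = 7+7 = 14 ⇒ 14 seconds.
Publish has 1 second of float (longest path through it is 13).
Now Lint→Publish = 9+8 = 17 is longest, so the finish becomes 17 seconds.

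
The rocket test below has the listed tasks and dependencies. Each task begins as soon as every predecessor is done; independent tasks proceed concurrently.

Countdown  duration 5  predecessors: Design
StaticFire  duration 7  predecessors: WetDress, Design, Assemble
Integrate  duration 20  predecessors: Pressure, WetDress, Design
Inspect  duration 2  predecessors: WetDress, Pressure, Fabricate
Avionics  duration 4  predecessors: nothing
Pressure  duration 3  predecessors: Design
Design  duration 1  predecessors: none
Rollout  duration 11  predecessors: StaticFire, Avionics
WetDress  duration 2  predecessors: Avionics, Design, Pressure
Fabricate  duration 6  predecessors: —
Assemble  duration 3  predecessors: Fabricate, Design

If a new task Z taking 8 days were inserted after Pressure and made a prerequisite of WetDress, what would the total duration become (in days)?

34

Originally the project takes 27 days.
With Z inserted, WetDress now waits for max(Avionics, Design, Pressure, Z).
New critical path: Design→Pressure→Z→WetDress→Integrate = 1+3+8+2+20 = 34 ⇒ 34 days.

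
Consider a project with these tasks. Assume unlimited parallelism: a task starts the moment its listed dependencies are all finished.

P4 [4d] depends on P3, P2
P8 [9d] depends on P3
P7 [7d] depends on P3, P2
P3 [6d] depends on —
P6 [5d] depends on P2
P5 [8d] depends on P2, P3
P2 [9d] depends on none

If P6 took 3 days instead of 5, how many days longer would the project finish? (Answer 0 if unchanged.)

0

As given, the longest chain is P2→P5 = 9+8 = 17, so the finish is 17 days.
The longest path through P6 is only 14 days, so P6 has float 3.
No other chain overtakes it, so the finish is 17 days.
Change in finish: 17 − 17 = +0 days.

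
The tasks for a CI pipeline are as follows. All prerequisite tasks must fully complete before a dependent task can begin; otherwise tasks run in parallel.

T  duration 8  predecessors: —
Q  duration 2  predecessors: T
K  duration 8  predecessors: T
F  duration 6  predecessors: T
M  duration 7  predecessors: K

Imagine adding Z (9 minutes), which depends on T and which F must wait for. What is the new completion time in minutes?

23

Originally the project takes 23 minutes.
With Z inserted, F now waits for max(T, Z).
New critical path: T→Z→F = 8+9+6 = 23 ⇒ 23 minutes.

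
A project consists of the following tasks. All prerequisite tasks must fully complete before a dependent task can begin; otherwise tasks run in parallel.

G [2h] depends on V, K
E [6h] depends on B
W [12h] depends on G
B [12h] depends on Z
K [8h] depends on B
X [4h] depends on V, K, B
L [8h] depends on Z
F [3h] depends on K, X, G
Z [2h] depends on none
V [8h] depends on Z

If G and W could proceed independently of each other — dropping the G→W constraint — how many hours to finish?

With the dependency in place, Z→B→K→G→W = 2+12+8+2+12 = 36 sets the finish at 36 hours.
Without G→W, W's earliest start moves from 24 to 0.
After: Z→B→K→X→F = 2+12+8+4+3 = 29 → 29 hours.

29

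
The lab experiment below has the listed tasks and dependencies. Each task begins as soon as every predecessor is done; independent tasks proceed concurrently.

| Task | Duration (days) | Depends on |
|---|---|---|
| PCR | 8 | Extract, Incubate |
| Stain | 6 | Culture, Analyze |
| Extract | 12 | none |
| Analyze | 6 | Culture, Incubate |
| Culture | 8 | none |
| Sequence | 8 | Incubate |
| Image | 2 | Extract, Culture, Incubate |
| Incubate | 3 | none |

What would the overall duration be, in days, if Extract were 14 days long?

The binding path is Extract→PCR = 12+8 = 20; finish at 20 days.
Since Extract is critical, the +2 change carries straight to that chain (now 22 days).
That remains the longest chain; total 22 days.

22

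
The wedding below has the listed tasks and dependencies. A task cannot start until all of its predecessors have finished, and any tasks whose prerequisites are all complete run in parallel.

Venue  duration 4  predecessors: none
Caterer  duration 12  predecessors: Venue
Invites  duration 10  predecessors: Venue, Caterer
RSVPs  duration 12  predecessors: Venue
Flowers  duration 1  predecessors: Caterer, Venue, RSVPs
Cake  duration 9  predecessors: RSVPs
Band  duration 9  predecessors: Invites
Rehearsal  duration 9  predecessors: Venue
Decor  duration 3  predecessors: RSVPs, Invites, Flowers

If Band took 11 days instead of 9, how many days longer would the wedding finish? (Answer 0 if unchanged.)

2

As given, the longest chain is Venue→Caterer→Invites→Band = 4+12+10+9 = 35, so the finish is 35 days.
Band is on the critical path; changing it to 11 makes that path 37 days.
The critical path is still Venue→Caterer→Invites→Band; finish is now 37 days.
Change in finish: 37 − 35 = +2 days.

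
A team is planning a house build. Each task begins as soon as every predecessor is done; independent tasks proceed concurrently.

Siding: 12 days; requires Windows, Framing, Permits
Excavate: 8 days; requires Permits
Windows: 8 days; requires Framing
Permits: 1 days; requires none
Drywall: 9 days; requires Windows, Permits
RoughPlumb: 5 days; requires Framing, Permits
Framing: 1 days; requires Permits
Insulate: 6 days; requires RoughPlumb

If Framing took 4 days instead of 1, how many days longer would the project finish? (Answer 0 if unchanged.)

3

The binding path is Permits→Framing→Windows→Siding = 1+1+8+12 = 22; finish at 22 days.
Since Framing is critical, the +3 change carries straight to that chain (now 25 days).
No other chain overtakes it, so the finish is 25 days.
Change in finish: 25 − 22 = +3 days.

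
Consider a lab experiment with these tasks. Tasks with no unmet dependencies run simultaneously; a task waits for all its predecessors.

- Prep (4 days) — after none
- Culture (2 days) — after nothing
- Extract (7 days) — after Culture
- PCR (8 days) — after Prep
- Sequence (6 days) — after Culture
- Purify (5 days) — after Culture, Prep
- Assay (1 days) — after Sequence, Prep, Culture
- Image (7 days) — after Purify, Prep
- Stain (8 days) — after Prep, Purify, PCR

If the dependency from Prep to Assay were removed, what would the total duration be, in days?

Before: longest chain Prep→PCR→Stain = 4+8+8 = 20, finish 20.
Dropping Prep→Assay doesn't change Assay's earliest start (8); another predecessor still binds.
The longest chain is now Prep→PCR→Stain = 4+8+8 = 20, so the project takes 20 days.

20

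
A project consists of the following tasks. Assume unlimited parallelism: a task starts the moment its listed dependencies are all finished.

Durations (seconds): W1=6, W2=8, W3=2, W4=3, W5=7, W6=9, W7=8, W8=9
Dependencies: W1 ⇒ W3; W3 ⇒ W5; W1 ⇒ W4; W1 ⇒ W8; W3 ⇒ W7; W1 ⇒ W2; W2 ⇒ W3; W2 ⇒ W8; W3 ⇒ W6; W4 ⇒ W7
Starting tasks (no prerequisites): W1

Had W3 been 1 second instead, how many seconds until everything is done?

Critical path before the change: W1→W2→W3→W6 = 6+8+2+9 = 25 giving 25 seconds.
W3 lies on that path, so at 1 second the path becomes 24 seconds.
The critical path is still W1→W2→W3→W6; finish is now 24 seconds.

24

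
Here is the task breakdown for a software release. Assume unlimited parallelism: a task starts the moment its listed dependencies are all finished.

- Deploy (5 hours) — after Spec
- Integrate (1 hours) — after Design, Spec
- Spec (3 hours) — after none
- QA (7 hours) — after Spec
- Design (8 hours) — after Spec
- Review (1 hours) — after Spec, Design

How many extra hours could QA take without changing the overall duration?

Critical path: Spec→Design→Review = 3+8+1 = 12, so the finish is 12 hours.
Longest path through QA: 10 hours (earliest finish 10, latest finish 12).
Slack of QA = 5 − 3 = 2 hours.

2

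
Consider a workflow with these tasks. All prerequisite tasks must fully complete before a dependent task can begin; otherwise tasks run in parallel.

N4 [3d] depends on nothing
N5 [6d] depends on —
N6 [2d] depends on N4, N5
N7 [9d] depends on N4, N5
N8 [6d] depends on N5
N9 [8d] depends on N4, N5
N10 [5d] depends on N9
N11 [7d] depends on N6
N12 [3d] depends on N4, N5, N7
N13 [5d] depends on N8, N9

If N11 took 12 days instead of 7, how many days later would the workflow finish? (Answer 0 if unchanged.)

As given, the longest chain is N5→N9→N10 = 6+8+5 = 19, so the finish is 19 days.
N11 is off the critical path — its longest chain is 15 days, giving 4 of slack.
Now N5→N6→N11 = 6+2+12 = 20 is longest, so the finish becomes 20 days.
Change in finish: 20 − 19 = +1 days.

1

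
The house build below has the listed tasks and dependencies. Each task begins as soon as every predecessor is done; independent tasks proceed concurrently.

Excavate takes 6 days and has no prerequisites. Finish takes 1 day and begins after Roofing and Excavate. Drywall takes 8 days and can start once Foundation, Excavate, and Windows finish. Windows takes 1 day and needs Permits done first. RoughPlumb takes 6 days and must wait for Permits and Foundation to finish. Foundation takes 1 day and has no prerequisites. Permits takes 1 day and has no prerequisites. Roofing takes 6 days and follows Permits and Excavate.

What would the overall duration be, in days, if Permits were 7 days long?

16

Critical path before the change: Excavate→Drywall = 6+8 = 14 giving 14 days.
Permits has 4 days of float (longest path through it is 10).
New critical path: Permits→Windows→Drywall = 7+1+8 = 16 ⇒ 16 days.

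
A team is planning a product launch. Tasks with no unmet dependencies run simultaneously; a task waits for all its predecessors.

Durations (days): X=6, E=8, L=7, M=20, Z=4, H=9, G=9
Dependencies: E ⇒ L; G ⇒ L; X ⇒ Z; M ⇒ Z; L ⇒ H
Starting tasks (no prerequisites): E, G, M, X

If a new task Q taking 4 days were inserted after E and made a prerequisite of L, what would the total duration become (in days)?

28

Originally the job takes 25 days.
With Q inserted, L now waits for max(E, G, Q).
New critical path: E→Q→L→H = 8+4+7+9 = 28 ⇒ 28 days.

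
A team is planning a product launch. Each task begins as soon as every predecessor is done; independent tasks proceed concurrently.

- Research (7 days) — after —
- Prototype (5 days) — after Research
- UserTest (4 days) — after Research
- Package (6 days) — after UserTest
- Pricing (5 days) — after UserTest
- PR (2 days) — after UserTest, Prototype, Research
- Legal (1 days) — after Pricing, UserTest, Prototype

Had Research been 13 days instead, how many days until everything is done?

Actual critical path: Research→UserTest→Package = 7+4+6 = 17 ⇒ 17 days.
Research lies on that path, so at 13 days the path becomes 23 days.
No other chain overtakes it, so the finish is 23 days.

23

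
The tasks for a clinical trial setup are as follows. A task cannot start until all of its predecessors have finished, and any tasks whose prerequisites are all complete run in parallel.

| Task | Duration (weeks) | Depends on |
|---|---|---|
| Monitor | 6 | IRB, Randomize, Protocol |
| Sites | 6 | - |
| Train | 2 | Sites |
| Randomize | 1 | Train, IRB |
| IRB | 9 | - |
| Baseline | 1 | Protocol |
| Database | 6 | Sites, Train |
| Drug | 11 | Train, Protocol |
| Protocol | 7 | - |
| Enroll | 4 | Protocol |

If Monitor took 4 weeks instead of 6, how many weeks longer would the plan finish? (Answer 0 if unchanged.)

Actual critical path: Sites→Train→Drug = 6+2+11 = 19 ⇒ 19 weeks.
The longest path through Monitor is only 16 weeks, so Monitor has float 3.
That remains the longest chain; total 19 weeks.
Change in finish: 19 − 19 = +0 weeks.

0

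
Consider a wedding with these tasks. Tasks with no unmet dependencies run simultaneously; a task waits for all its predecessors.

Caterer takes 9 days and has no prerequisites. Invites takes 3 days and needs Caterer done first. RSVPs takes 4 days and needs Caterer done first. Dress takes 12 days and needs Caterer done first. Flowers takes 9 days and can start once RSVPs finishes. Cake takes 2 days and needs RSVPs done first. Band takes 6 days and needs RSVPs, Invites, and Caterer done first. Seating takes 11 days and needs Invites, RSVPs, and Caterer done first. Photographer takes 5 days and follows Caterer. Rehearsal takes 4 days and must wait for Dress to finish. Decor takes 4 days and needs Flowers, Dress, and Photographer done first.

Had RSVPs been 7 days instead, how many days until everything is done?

Critical path before the change: Caterer→RSVPs→Flowers→Decor = 9+4+9+4 = 26 giving 26 days.
RSVPs lies on that path, so at 7 days the path becomes 29 days.
That remains the longest chain; total 29 days.

29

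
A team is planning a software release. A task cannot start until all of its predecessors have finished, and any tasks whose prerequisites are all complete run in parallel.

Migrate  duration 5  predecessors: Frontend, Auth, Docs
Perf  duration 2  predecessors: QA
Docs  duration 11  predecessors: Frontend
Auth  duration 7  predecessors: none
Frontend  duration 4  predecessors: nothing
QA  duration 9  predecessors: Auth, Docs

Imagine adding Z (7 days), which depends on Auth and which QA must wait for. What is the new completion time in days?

Originally the project takes 26 days.
With Z inserted, QA now waits for max(Auth, Docs, Z).
New critical path: Frontend→Docs→QA→Perf = 4+11+9+2 = 26 ⇒ 26 days.

26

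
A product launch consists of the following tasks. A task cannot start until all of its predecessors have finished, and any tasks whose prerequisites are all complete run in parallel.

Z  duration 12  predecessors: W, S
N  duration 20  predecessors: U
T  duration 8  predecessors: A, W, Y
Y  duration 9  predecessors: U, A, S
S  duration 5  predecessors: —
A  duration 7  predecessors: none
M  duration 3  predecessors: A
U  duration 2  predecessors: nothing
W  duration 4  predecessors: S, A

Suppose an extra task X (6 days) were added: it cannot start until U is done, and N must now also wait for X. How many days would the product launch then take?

Originally the product launch takes 24 days.
With X inserted, N now waits for max(U, X).
New critical path: U→X→N = 2+6+20 = 28 ⇒ 28 days.

28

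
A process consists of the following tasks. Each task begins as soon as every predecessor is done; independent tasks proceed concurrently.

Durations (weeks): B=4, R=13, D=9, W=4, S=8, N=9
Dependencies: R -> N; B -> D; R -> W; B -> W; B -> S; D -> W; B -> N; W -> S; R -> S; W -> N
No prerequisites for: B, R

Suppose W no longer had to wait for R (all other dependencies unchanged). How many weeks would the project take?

26

With the dependency in place, B→D→W→N = 4+9+4+9 = 26 sets the finish at 26 weeks.
Dropping R→W doesn't change W's earliest start (13); another predecessor still binds.
After: B→D→W→N = 4+9+4+9 = 26 → 26 weeks.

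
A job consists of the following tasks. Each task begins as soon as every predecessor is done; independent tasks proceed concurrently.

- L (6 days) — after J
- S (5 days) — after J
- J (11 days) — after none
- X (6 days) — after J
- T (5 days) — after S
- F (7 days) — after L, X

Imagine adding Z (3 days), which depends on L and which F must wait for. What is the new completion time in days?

27

Originally the project takes 24 days.
With Z inserted, F now waits for max(L, X, Z).
New critical path: J→L→Z→F = 11+6+3+7 = 27 ⇒ 27 days.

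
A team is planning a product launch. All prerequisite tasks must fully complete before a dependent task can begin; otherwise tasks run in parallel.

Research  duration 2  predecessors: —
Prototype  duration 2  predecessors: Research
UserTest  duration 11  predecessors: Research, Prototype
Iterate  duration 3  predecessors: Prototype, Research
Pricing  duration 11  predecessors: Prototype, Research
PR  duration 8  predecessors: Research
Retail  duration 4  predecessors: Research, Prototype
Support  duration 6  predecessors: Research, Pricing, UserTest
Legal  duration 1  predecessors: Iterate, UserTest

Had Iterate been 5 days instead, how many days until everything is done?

21

Critical path before the change: Research→Prototype→UserTest→Support = 2+2+11+6 = 21 giving 21 days.
The longest path through Iterate is only 8 days, so Iterate has float 13.
The critical path is still Research→Prototype→UserTest→Support; finish is now 21 days.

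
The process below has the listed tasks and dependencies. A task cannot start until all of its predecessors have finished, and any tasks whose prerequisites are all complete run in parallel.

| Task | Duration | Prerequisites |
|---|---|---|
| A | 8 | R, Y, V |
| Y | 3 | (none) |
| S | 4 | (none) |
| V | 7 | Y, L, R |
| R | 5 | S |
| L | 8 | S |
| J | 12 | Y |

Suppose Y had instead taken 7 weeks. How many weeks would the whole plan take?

27

Actual critical path: S→L→V→A = 4+8+7+8 = 27 ⇒ 27 weeks.
Y is off the critical path — its longest chain is 18 weeks, giving 9 of slack.
That remains the longest chain; total 27 weeks.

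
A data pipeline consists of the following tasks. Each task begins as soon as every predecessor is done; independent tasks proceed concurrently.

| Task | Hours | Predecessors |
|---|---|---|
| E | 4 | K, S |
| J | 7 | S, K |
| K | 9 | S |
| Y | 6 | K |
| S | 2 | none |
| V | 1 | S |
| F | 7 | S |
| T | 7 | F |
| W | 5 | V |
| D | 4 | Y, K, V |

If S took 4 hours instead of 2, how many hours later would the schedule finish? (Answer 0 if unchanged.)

2

The binding path is S→K→Y→D = 2+9+6+4 = 21; finish at 21 hours.
Since S is critical, the +2 change carries straight to that chain (now 23 hours).
No other chain overtakes it, so the finish is 23 hours.
Change in finish: 23 − 21 = +2 hours.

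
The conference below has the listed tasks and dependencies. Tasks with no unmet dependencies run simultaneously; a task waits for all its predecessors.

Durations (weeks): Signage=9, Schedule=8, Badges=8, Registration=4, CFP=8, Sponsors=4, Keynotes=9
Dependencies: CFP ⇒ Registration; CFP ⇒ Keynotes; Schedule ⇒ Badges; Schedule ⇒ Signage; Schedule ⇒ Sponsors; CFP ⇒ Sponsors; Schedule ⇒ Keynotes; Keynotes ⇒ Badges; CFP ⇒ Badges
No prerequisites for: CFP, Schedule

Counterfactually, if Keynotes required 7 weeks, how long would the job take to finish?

23

Actual critical path: CFP→Keynotes→Badges = 8+9+8 = 25 ⇒ 25 weeks.
Keynotes is on the critical path; changing it to 7 makes that path 23 weeks.
The critical path is still CFP→Keynotes→Badges; finish is now 23 weeks.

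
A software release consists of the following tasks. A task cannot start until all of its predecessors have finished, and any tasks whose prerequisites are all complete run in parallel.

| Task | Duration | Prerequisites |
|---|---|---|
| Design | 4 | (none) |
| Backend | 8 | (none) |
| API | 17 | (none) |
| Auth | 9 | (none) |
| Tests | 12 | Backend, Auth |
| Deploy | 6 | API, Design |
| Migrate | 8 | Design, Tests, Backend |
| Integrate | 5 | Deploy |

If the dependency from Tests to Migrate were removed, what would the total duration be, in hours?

28

Original critical path: Auth→Tests→Migrate = 9+12+8 = 29 ⇒ 29 hours.
Without Tests→Migrate, Migrate's earliest start moves from 21 to 8.
New critical path: API→Deploy→Integrate = 17+6+5 = 28 ⇒ 28 hours.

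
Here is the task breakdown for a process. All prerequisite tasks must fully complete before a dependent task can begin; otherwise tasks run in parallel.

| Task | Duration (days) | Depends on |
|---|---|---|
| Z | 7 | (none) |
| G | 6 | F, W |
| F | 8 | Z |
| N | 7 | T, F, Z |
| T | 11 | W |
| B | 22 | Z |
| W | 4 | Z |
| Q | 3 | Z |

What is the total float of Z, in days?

Z→W→T→N = 7+4+11+7 = 29 sets the makespan at 29 days.
Longest path through Z: 29 days (earliest finish 7, latest finish 7).
Float = 29 − 29 = 0.

0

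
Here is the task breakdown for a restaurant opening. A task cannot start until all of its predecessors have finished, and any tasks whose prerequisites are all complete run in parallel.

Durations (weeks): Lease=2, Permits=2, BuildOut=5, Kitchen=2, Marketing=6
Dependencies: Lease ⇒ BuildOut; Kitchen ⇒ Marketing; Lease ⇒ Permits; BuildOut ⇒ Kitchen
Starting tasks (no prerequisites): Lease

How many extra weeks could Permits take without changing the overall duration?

Critical path: Lease→BuildOut→Kitchen→Marketing = 2+5+2+6 = 15, so the finish is 15 weeks.
Permits finishes as early as 4 and must finish by 15.
So Permits can slip 15 − 4 = 11 weeks.

11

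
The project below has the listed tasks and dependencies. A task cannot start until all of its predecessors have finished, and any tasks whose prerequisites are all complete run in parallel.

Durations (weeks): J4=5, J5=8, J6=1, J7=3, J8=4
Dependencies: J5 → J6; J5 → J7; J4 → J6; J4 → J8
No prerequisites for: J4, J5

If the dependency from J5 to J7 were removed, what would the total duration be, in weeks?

With the dependency in place, J5→J7 = 8+3 = 11 sets the finish at 11 weeks.
Without J5→J7, J7's earliest start moves from 8 to 0.
New critical path: J4→J8 = 5+4 = 9 ⇒ 9 weeks.

9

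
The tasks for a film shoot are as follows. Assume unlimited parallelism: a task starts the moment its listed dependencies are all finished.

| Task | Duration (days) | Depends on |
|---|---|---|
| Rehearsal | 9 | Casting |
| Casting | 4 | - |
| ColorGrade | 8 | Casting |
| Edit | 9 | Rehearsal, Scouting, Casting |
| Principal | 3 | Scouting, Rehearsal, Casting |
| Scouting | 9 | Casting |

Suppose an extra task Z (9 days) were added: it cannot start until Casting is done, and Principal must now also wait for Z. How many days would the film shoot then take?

Originally the film shoot takes 22 days.
With Z inserted, Principal now waits for max(Scouting, Rehearsal, Casting, Z).
New critical path: Casting→Scouting→Edit = 4+9+9 = 22 ⇒ 22 days.

22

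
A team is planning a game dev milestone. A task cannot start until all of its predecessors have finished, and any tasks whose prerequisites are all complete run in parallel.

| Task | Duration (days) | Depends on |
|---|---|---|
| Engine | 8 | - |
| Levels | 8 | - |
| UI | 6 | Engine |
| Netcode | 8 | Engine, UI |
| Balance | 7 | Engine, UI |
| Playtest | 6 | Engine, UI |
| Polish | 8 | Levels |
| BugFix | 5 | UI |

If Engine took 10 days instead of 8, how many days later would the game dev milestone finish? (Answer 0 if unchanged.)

2

Critical path before the change: Engine→UI→Netcode = 8+6+8 = 22 giving 22 days.
Engine is on the critical path; changing it to 10 makes that path 24 days.
That remains the longest chain; total 24 days.
Change in finish: 24 − 22 = +2 days.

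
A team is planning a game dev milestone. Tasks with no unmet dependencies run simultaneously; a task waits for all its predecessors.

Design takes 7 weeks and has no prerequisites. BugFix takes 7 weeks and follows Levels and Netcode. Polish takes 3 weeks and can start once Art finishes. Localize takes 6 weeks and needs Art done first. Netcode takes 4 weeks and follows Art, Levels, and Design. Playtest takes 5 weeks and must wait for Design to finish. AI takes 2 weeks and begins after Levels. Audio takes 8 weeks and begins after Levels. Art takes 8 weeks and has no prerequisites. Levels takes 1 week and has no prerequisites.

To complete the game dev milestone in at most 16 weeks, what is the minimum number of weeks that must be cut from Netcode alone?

3

Current finish: 19 weeks; target: 16.
Netcode is on every critical path, so each week cut from Netcode cuts the finish by one (this holds down to a finish of 16).
Need 19 − 16 = 3 weeks off Netcode → Netcode becomes 1 week, finish becomes 16.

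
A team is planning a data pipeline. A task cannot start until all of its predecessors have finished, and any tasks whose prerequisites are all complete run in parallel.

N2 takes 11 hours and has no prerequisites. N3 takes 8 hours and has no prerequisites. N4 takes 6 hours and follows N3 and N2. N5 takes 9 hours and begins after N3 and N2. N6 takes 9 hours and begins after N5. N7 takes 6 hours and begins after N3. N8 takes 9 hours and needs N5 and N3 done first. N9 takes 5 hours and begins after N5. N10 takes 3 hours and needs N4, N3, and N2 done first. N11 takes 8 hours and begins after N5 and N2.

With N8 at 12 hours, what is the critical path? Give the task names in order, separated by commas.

N2, N5, N8

Actual critical path: N2→N5→N8 = 11+9+9 = 29 ⇒ 29 hours.
N8 is on the critical path; changing it to 12 makes that path 32 hours.
The critical path is still N2→N5→N8; finish is now 32 hours.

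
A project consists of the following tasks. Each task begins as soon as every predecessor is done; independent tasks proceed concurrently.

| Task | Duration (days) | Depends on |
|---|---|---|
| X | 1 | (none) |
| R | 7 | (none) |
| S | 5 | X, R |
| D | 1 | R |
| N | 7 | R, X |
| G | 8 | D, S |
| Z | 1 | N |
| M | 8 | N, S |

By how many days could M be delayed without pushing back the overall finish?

Critical path: R→N→M = 7+7+8 = 22, so the finish is 22 days.
Longest path through M: 22 days (earliest finish 22, latest finish 22).
So M can slip 22 − 22 = 0 days.

0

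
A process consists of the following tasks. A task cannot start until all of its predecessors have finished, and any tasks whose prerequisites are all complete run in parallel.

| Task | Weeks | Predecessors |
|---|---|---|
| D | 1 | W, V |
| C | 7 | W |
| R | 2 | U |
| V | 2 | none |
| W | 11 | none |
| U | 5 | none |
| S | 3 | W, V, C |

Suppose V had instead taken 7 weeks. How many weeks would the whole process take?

21

As given, the longest chain is W→C→S = 11+7+3 = 21, so the finish is 21 weeks.
V is off the critical path — its longest chain is 5 weeks, giving 16 of slack.
The critical path is still W→C→S; finish is now 21 weeks.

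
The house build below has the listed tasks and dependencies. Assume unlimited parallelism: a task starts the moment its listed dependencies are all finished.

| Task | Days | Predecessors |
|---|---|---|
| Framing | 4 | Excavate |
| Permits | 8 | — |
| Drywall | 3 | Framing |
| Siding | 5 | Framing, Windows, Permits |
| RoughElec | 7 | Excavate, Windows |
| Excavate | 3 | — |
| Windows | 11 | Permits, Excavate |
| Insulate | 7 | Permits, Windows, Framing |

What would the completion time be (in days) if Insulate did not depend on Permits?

With the dependency in place, Permits→Windows→RoughElec = 8+11+7 = 26 sets the finish at 26 days.
Dropping Permits→Insulate doesn't change Insulate's earliest start (19); another predecessor still binds.
The longest chain is now Permits→Windows→RoughElec = 8+11+7 = 26, so the project takes 26 days.

26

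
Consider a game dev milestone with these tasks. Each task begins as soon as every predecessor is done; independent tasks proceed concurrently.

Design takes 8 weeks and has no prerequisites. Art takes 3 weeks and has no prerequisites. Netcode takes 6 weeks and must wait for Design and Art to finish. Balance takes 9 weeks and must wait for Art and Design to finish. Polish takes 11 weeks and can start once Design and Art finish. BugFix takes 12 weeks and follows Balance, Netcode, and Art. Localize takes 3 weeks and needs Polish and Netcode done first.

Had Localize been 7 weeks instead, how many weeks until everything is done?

29

As given, the longest chain is Design→Balance→BugFix = 8+9+12 = 29, so the finish is 29 weeks.
Localize is off the critical path — its longest chain is 22 weeks, giving 7 of slack.
The critical path is still Design→Balance→BugFix; finish is now 29 weeks.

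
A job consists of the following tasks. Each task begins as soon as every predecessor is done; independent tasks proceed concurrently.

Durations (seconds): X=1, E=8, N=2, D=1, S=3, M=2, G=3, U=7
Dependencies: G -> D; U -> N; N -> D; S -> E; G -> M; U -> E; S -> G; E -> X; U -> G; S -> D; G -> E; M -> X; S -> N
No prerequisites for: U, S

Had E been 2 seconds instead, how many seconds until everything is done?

13

Actual critical path: U→G→E→X = 7+3+8+1 = 19 ⇒ 19 seconds.
Since E is critical, the -6 change carries straight to that chain (now 13 seconds).
The critical path is still U→G→E→X; finish is now 13 seconds.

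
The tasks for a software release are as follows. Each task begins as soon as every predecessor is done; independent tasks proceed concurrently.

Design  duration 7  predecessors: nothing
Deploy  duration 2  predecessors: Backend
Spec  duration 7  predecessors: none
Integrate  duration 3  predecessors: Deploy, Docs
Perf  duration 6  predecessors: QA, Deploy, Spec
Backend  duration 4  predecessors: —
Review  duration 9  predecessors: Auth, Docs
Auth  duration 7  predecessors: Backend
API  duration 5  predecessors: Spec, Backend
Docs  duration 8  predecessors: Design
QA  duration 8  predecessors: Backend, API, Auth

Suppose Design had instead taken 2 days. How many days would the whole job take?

26

The binding path is Spec→API→QA→Perf = 7+5+8+6 = 26; finish at 26 days.
Design has 2 days of float (longest path through it is 24).
No other chain overtakes it, so the finish is 26 days.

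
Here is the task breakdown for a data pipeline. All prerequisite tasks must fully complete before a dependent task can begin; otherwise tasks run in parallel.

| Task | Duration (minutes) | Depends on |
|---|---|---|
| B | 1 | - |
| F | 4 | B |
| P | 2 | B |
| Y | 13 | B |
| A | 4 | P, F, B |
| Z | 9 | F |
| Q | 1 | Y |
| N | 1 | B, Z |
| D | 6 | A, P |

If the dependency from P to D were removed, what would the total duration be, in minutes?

With the dependency in place, B→F→A→D = 1+4+4+6 = 15 sets the finish at 15 minutes.
Dropping P→D doesn't change D's earliest start (9); another predecessor still binds.
New critical path: B→F→A→D = 1+4+4+6 = 15 ⇒ 15 minutes.

15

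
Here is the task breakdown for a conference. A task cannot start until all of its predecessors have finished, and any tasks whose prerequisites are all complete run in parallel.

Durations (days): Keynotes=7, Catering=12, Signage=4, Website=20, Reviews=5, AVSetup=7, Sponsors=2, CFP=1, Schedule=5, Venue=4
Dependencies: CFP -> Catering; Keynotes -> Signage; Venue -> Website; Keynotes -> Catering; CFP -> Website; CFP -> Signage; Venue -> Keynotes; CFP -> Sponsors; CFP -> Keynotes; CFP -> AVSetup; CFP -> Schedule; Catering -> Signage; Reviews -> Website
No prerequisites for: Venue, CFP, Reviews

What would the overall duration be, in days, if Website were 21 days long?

The binding path is Venue→Keynotes→Catering→Signage = 4+7+12+4 = 27; finish at 27 days.
Website has 2 days of float (longest path through it is 25).
No other chain overtakes it, so the finish is 27 days.

27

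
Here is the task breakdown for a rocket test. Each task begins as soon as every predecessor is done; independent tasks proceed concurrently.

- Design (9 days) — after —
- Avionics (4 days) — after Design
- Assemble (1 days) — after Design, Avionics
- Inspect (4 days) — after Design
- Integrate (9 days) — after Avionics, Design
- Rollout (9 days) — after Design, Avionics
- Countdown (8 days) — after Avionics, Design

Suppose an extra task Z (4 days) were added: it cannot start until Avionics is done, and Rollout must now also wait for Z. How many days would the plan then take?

Originally the plan takes 22 days.
With Z inserted, Rollout now waits for max(Design, Avionics, Z).
New critical path: Design→Avionics→Z→Rollout = 9+4+4+9 = 26 ⇒ 26 days.

26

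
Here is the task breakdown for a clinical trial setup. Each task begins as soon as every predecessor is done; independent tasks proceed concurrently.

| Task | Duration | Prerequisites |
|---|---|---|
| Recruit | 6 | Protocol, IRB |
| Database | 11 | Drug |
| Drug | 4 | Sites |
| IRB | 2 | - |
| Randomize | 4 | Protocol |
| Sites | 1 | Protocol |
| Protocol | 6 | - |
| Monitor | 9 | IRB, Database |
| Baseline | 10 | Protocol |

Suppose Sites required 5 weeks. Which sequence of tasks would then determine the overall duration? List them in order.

Protocol, Sites, Drug, Database, Monitor

The binding path is Protocol→Sites→Drug→Database→Monitor = 6+1+4+11+9 = 31; finish at 31 weeks.
Sites is on the critical path; changing it to 5 makes that path 35 weeks.
No other chain overtakes it, so the finish is 35 weeks.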